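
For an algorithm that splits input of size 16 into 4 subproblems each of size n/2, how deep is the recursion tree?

For divide and conquer with division factor 2:

Problem sizes at each level:
Level 0: 16
Level 1: 8
Level 2: 4
Level 3: 2
Level 4: 1

The root is level 0 and the size-1 base case is level 4 (the tree spans levels 0 through 4, i.e. 5 levels counting the root), so the depth is the number of divisions: log_2(16) = 4

The recursion tree depth is log_2(16) = 4. At each level, the problem size is divided by 2, so it takes 4 divisions to reduce to a base case of size 1. The algorithm makes 4 recursive calls at each level.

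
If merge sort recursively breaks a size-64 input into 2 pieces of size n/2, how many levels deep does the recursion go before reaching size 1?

For divide and conquer with division factor 2:

Problem sizes at each level:
Level 0: 64
Level 1: 32
Level 2: 16
Level 3: 8
Level 4: 4
Level 5: 2
Level 6: 1

The root is level 0 and the size-1 base case is level 6 (the tree spans levels 0 through 6, i.e. 7 levels counting the root), so the depth is the number of divisions: log_2(64) = 6

The recursion tree depth is log_2(64) = 6. At each level, the problem size is divided by 2, so it takes 6 divisions to reduce to a base case of size 1. The algorithm makes 2 recursive calls at each level.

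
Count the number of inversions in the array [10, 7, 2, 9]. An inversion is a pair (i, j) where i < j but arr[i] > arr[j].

Finding inversions in [10, 7, 2, 9]:

(0, 1): arr[0]=10 > arr[1]=7
(0, 2): arr[0]=10 > arr[2]=2
(0, 3): arr[0]=10 > arr[3]=9
(1, 2): arr[1]=7 > arr[2]=2

Total inversions: 4

The array has 4 inversion(s): (0,1), (0,2), (0,3), (1,2). Each pair (i,j) satisfies i < j and arr[i] > arr[j].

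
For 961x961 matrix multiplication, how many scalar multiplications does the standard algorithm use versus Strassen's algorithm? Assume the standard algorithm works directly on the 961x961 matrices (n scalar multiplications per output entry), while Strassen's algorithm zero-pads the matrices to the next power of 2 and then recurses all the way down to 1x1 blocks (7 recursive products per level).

Matrix multiplication for 961x961 matrices:

Strassen's algorithm requires power-of-2 dimensions. Pad 961x961 to 1024x1024 (next power of 2).

Standard algorithm: 961^3 = 887503681 multiplications
Strassen's algorithm: 7^(log2(1024)) = 7^10 = 282475249 multiplications
Savings: 887503681 - 282475249 = 605028432 multiplications

Standard: 887503681 multiplications (961^3). Strassen: 282475249 multiplications (7^10, after padding to 1024x1024). Strassen reduces 8 recursive multiplications to 7 at each level.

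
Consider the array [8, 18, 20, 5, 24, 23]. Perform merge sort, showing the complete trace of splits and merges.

Merge sort trace:

Split: [8, 18, 20, 5, 24, 23] -> [8, 18, 20] and [5, 24, 23]
  Split: [8, 18, 20] -> [8] and [18, 20]
    Split: [18, 20] -> [18] and [20]
    Merge: [18] + [20] -> [18, 20]
  Merge: [8] + [18, 20] -> [8, 18, 20]
  Split: [5, 24, 23] -> [5] and [24, 23]
    Split: [24, 23] -> [24] and [23]
    Merge: [24] + [23] -> [23, 24]
  Merge: [5] + [23, 24] -> [5, 23, 24]
Merge: [8, 18, 20] + [5, 23, 24] -> [5, 8, 18, 20, 23, 24]

Final sorted array: [5, 8, 18, 20, 23, 24]

The merge sort proceeds by recursively splitting the array and merging sorted halves.
After all merges, the sorted array is [5, 8, 18, 20, 23, 24].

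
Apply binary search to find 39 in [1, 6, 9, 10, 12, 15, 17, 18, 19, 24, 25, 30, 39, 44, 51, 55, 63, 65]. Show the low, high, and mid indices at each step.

Binary search for 39 in [1, 6, 9, 10, 12, 15, 17, 18, 19, 24, 25, 30, 39, 44, 51, 55, 63, 65]:

lo=0, hi=17, mid=8, arr[mid]=19 -> 19 < 39, search right half
lo=9, hi=17, mid=13, arr[mid]=44 -> 44 > 39, search left half
lo=9, hi=12, mid=10, arr[mid]=25 -> 25 < 39, search right half
lo=11, hi=12, mid=11, arr[mid]=30 -> 30 < 39, search right half
lo=12, hi=12, mid=12, arr[mid]=39 -> Found target at index 12!

Binary search finds 39 at index 12 after 5 comparisons. The search repeatedly halves the search space by comparing with the middle element.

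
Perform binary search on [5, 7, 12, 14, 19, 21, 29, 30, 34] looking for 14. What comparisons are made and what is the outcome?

Binary search for 14 in [5, 7, 12, 14, 19, 21, 29, 30, 34]:

lo=0, hi=8, mid=4, arr[mid]=19 -> 19 > 14, search left half
lo=0, hi=3, mid=1, arr[mid]=7 -> 7 < 14, search right half
lo=2, hi=3, mid=2, arr[mid]=12 -> 12 < 14, search right half
lo=3, hi=3, mid=3, arr[mid]=14 -> Found target at index 3!

Binary search finds 14 at index 3 after 4 comparisons. The search repeatedly halves the search space by comparing with the middle element.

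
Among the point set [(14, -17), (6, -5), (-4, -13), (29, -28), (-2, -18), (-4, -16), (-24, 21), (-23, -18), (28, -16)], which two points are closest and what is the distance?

Computing all pairwise distances among 9 points:

d((14, -17), (6, -5)) = 14.4222
d((14, -17), (-4, -13)) = 18.4391
d((14, -17), (29, -28)) = 18.6011
d((14, -17), (-2, -18)) = 16.0312
d((14, -17), (-4, -16)) = 18.0278
d((14, -17), (-24, 21)) = 53.7401
d((14, -17), (-23, -18)) = 37.0135
d((14, -17), (28, -16)) = 14.0357
d((6, -5), (-4, -13)) = 12.8062
d((6, -5), (29, -28)) = 32.5269
d((6, -5), (-2, -18)) = 15.2643
d((6, -5), (-4, -16)) = 14.8661
d((6, -5), (-24, 21)) = 39.6989
d((6, -5), (-23, -18)) = 31.7805
d((6, -5), (28, -16)) = 24.5967
d((-4, -13), (29, -28)) = 36.2491
d((-4, -13), (-2, -18)) = 5.3852
d((-4, -13), (-4, -16)) = 3.0
d((-4, -13), (-24, 21)) = 39.4462
d((-4, -13), (-23, -18)) = 19.6469
d((-4, -13), (28, -16)) = 32.1403
d((29, -28), (-2, -18)) = 32.573
d((29, -28), (-4, -16)) = 35.1141
d((29, -28), (-24, 21)) = 72.1803
d((29, -28), (-23, -18)) = 52.9528
d((29, -28), (28, -16)) = 12.0416
d((-2, -18), (-4, -16)) = 2.8284 <-- minimum
d((-2, -18), (-24, 21)) = 44.7772
d((-2, -18), (-23, -18)) = 21.0
d((-2, -18), (28, -16)) = 30.0666
d((-4, -16), (-24, 21)) = 42.0595
d((-4, -16), (-23, -18)) = 19.105
d((-4, -16), (28, -16)) = 32.0
d((-24, 21), (-23, -18)) = 39.0128
d((-24, 21), (28, -16)) = 63.8201
d((-23, -18), (28, -16)) = 51.0392

Closest pair: (-2, -18) and (-4, -16) with distance 2.8284

The closest pair is (-2, -18) and (-4, -16) with Euclidean distance 2.8284. For 9 points, brute-force pairwise comparison is shown above. For large n, the divide-and-conquer algorithm (sort by x, recurse on halves, check the dividing strip) achieves O(n log n).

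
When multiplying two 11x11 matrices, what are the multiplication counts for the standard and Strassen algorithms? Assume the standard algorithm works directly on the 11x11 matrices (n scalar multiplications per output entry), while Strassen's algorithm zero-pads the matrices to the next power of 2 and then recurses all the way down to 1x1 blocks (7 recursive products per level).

Matrix multiplication for 11x11 matrices:

Strassen's algorithm requires power-of-2 dimensions. Pad 11x11 to 16x16 (next power of 2).

Standard algorithm: 11^3 = 1331 multiplications
Strassen's algorithm: 7^(log2(16)) = 7^4 = 2401 multiplications
Difference: 1331 - 2401 = -1070 (Strassen uses MORE here due to padding overhead — for small or just-over-power-of-2 n, padding can outweigh the per-level savings)

Standard: 1331 multiplications (11^3). Strassen: 2401 multiplications (7^4, after padding to 16x16). Strassen reduces 8 recursive multiplications to 7 at each level.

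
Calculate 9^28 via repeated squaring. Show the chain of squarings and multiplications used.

Computing 9^28 by squaring (build up from 9^1; each line after the first costs one multiplication):

9^1 = 9
9^2 = (9^1)^2 = 9^2 = 81
9^3 = 9 * 9^2 = 9 * 81 = 729
9^6 = (9^3)^2 = 729^2 = 531441
9^7 = 9 * 9^6 = 9 * 531441 = 4782969
9^14 = (9^7)^2 = 4782969^2 = 22876792454961
9^28 = (9^14)^2 = 22876792454961^2 = 523347633027360537213511521

Result: 523347633027360537213511521
Multiplications needed: 6 (6 lines after 9^1)

9^28 = 523347633027360537213511521. Using exponentiation by squaring, this requires 6 multiplications. The key idea: if the exponent is even, square the half-power; if odd, multiply by the base once.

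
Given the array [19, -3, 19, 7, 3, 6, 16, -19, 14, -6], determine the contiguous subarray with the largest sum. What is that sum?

Using Kadane's algorithm on [19, -3, 19, 7, 3, 6, 16, -19, 14, -6]:

Scanning through the array:
Position 1 (value -3): max_ending_here = 16, max_so_far = 19
Position 2 (value 19): max_ending_here = 35, max_so_far = 35
Position 3 (value 7): max_ending_here = 42, max_so_far = 42
Position 4 (value 3): max_ending_here = 45, max_so_far = 45
Position 5 (value 6): max_ending_here = 51, max_so_far = 51
Position 6 (value 16): max_ending_here = 67, max_so_far = 67
Position 7 (value -19): max_ending_here = 48, max_so_far = 67
Position 8 (value 14): max_ending_here = 62, max_so_far = 67
Position 9 (value -6): max_ending_here = 56, max_so_far = 67

Maximum subarray: [19, -3, 19, 7, 3, 6, 16]
Maximum sum: 67

The maximum subarray is [19, -3, 19, 7, 3, 6, 16] with sum 67. This subarray runs from index 0 to index 6.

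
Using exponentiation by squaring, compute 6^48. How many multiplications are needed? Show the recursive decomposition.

Computing 6^48 by squaring (build up from 6^1; each line after the first costs one multiplication):

6^1 = 6
6^2 = (6^1)^2 = 6^2 = 36
6^3 = 6 * 6^2 = 6 * 36 = 216
6^6 = (6^3)^2 = 216^2 = 46656
6^12 = (6^6)^2 = 46656^2 = 2176782336
6^24 = (6^12)^2 = 2176782336^2 = 4738381338321616896
6^48 = (6^24)^2 = 4738381338321616896^2 = 22452257707354557240087211123792674816

Result: 22452257707354557240087211123792674816
Multiplications needed: 6 (6 lines after 6^1)

6^48 = 22452257707354557240087211123792674816. Using exponentiation by squaring, this requires 6 multiplications. The key idea: if the exponent is even, square the half-power; if odd, multiply by the base once.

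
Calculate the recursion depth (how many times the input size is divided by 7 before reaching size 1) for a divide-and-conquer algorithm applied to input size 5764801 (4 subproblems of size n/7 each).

For divide and conquer with division factor 7:

Problem sizes at each level:
Level 0: 5764801
Level 1: 823543
Level 2: 117649
Level 3: 16807
Level 4: 2401
Level 5: 343
Level 6: 49
Level 7: 7
Level 8: 1

The root is level 0 and the size-1 base case is level 8 (the tree spans levels 0 through 8, i.e. 9 levels counting the root), so the depth is the number of divisions: log_7(5764801) = 8

The recursion tree depth is log_7(5764801) = 8. At each level, the problem size is divided by 7, so it takes 8 divisions to reduce to a base case of size 1. The algorithm makes 4 recursive calls at each level.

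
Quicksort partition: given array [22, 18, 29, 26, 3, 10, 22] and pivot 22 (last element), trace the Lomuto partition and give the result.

Lomuto partition with pivot = 22:

Initial array: [22, 18, 29, 26, 3, 10, 22]

arr[0]=22 <= 22: swap with position 0, array becomes [22, 18, 29, 26, 3, 10, 22]
arr[1]=18 <= 22: swap with position 1, array becomes [22, 18, 29, 26, 3, 10, 22]
arr[2]=29 > 22: no swap
arr[3]=26 > 22: no swap
arr[4]=3 <= 22: swap with position 2, array becomes [22, 18, 3, 26, 29, 10, 22]
arr[5]=10 <= 22: swap with position 3, array becomes [22, 18, 3, 10, 29, 26, 22]

Place pivot at position 4: [22, 18, 3, 10, 22, 26, 29]
Pivot position: 4

After partitioning with pivot 22, the array becomes [22, 18, 3, 10, 22, 26, 29]. The pivot is placed at index 4. All elements to the left of the pivot are <= 22, and all elements to the right are > 22.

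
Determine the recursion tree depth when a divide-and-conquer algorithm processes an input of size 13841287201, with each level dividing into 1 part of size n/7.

For divide and conquer with division factor 7:

Problem sizes at each level:
Level 0: 13841287201
Level 1: 1977326743
Level 2: 282475249
Level 3: 40353607
Level 4: 5764801
Level 5: 823543
Level 6: 117649
Level 7: 16807
Level 8: 2401
Level 9: 343
Level 10: 49
Level 11: 7
Level 12: 1

The root is level 0 and the size-1 base case is level 12 (the tree spans levels 0 through 12, i.e. 13 levels counting the root), so the depth is the number of divisions: log_7(13841287201) = 12

The recursion tree depth is log_7(13841287201) = 12. At each level, the problem size is divided by 7, so it takes 12 divisions to reduce to a base case of size 1. The algorithm makes 1 recursive call at each level.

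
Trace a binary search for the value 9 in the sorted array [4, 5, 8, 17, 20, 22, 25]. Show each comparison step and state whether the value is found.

Binary search for 9 in [4, 5, 8, 17, 20, 22, 25]:

lo=0, hi=6, mid=3, arr[mid]=17 -> 17 > 9, search left half
lo=0, hi=2, mid=1, arr[mid]=5 -> 5 < 9, search right half
lo=2, hi=2, mid=2, arr[mid]=8 -> 8 < 9, search right half
lo=3 > hi=2, target 9 not found

Binary search determines that 9 is not in the array after 3 comparisons. The search space was exhausted without finding the target.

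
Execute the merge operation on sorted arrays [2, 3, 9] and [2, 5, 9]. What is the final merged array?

Merging process:

Compare 2 vs 2: take 2 from left. Merged: [2]
Compare 3 vs 2: take 2 from right. Merged: [2, 2]
Compare 3 vs 5: take 3 from left. Merged: [2, 2, 3]
Compare 9 vs 5: take 5 from right. Merged: [2, 2, 3, 5]
Compare 9 vs 9: take 9 from left. Merged: [2, 2, 3, 5, 9]
Append remaining from right: [9]. Merged: [2, 2, 3, 5, 9, 9]

Final merged array: [2, 2, 3, 5, 9, 9]
Total comparisons: 5

The merged array is [2, 2, 3, 5, 9, 9], requiring 5 comparisons. The merge step runs in O(n) time where n is the total number of elements.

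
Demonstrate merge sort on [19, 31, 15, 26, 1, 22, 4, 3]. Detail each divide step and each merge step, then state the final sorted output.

Merge sort trace:

Split: [19, 31, 15, 26, 1, 22, 4, 3] -> [19, 31, 15, 26] and [1, 22, 4, 3]
  Split: [19, 31, 15, 26] -> [19, 31] and [15, 26]
    Split: [19, 31] -> [19] and [31]
    Merge: [19] + [31] -> [19, 31]
    Split: [15, 26] -> [15] and [26]
    Merge: [15] + [26] -> [15, 26]
  Merge: [19, 31] + [15, 26] -> [15, 19, 26, 31]
  Split: [1, 22, 4, 3] -> [1, 22] and [4, 3]
    Split: [1, 22] -> [1] and [22]
    Merge: [1] + [22] -> [1, 22]
    Split: [4, 3] -> [4] and [3]
    Merge: [4] + [3] -> [3, 4]
  Merge: [1, 22] + [3, 4] -> [1, 3, 4, 22]
Merge: [15, 19, 26, 31] + [1, 3, 4, 22] -> [1, 3, 4, 15, 19, 22, 26, 31]

Final sorted array: [1, 3, 4, 15, 19, 22, 26, 31]

The merge sort proceeds by recursively splitting the array and merging sorted halves.
After all merges, the sorted array is [1, 3, 4, 15, 19, 22, 26, 31].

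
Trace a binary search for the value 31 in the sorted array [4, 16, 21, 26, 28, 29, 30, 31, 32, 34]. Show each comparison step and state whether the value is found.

Binary search for 31 in [4, 16, 21, 26, 28, 29, 30, 31, 32, 34]:

lo=0, hi=9, mid=4, arr[mid]=28 -> 28 < 31, search right half
lo=5, hi=9, mid=7, arr[mid]=31 -> Found target at index 7!

Binary search finds 31 at index 7 after 2 comparisons. The search repeatedly halves the search space by comparing with the middle element.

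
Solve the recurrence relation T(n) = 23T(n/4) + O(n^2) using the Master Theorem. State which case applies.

Master Theorem for T(n) = 23T(n/4) + O(n^2):

a = 23, b = 4, c = 2
log_b(a) = log_4(23) = 2.2618

Case 1: c = 2 < log_4(23) = 2.2618
T(n) = O(n^(log_4 23))

For T(n) = 23T(n/4) + O(n^2): log_4(23) = 2.2618. This is Case 1 of the Master Theorem (c < log_b(a), work dominated by leaves), giving O(n^(log_4 23)).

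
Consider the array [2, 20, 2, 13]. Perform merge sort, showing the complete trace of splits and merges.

Merge sort trace:

Split: [2, 20, 2, 13] -> [2, 20] and [2, 13]
  Split: [2, 20] -> [2] and [20]
  Merge: [2] + [20] -> [2, 20]
  Split: [2, 13] -> [2] and [13]
  Merge: [2] + [13] -> [2, 13]
Merge: [2, 20] + [2, 13] -> [2, 2, 13, 20]

Final sorted array: [2, 2, 13, 20]

The merge sort proceeds by recursively splitting the array and merging sorted halves.
After all merges, the sorted array is [2, 2, 13, 20].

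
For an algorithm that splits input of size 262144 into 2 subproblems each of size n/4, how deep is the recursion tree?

For divide and conquer with division factor 4:

Problem sizes at each level:
Level 0: 262144
Level 1: 65536
Level 2: 16384
Level 3: 4096
Level 4: 1024
Level 5: 256
Level 6: 64
Level 7: 16
Level 8: 4
Level 9: 1

The root is level 0 and the size-1 base case is level 9 (the tree spans levels 0 through 9, i.e. 10 levels counting the root), so the depth is the number of divisions: log_4(262144) = 9

The recursion tree depth is log_4(262144) = 9. At each level, the problem size is divided by 4, so it takes 9 divisions to reduce to a base case of size 1. The algorithm makes 2 recursive calls at each level.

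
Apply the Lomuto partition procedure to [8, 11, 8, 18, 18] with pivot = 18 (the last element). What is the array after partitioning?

Lomuto partition with pivot = 18:

Initial array: [8, 11, 8, 18, 18]

arr[0]=8 <= 18: swap with position 0, array becomes [8, 11, 8, 18, 18]
arr[1]=11 <= 18: swap with position 1, array becomes [8, 11, 8, 18, 18]
arr[2]=8 <= 18: swap with position 2, array becomes [8, 11, 8, 18, 18]
arr[3]=18 <= 18: swap with position 3, array becomes [8, 11, 8, 18, 18]

Place pivot at position 4: [8, 11, 8, 18, 18]
Pivot position: 4

After partitioning with pivot 18, the array becomes [8, 11, 8, 18, 18]. The pivot is placed at index 4. All elements to the left of the pivot are <= 18, and all elements to the right are > 18.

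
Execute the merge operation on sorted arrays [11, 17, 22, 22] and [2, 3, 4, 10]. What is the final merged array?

Merging process:

Compare 11 vs 2: take 2 from right. Merged: [2]
Compare 11 vs 3: take 3 from right. Merged: [2, 3]
Compare 11 vs 4: take 4 from right. Merged: [2, 3, 4]
Compare 11 vs 10: take 10 from right. Merged: [2, 3, 4, 10]
Append remaining from left: [11, 17, 22, 22]. Merged: [2, 3, 4, 10, 11, 17, 22, 22]

Final merged array: [2, 3, 4, 10, 11, 17, 22, 22]
Total comparisons: 4

The merged array is [2, 3, 4, 10, 11, 17, 22, 22], requiring 4 comparisons. The merge step runs in O(n) time where n is the total number of elements.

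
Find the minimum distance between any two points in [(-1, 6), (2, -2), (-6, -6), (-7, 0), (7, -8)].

Computing all pairwise distances among 5 points:

d((-1, 6), (2, -2)) = 8.544
d((-1, 6), (-6, -6)) = 13.0
d((-1, 6), (-7, 0)) = 8.4853
d((-1, 6), (7, -8)) = 16.1245
d((2, -2), (-6, -6)) = 8.9443
d((2, -2), (-7, 0)) = 9.2195
d((2, -2), (7, -8)) = 7.8102
d((-6, -6), (-7, 0)) = 6.0828 <-- minimum
d((-6, -6), (7, -8)) = 13.1529
d((-7, 0), (7, -8)) = 16.1245

Closest pair: (-6, -6) and (-7, 0) with distance 6.0828

The closest pair is (-6, -6) and (-7, 0) with Euclidean distance 6.0828. For 5 points, brute-force pairwise comparison is shown above. For large n, the divide-and-conquer algorithm (sort by x, recurse on halves, check the dividing strip) achieves O(n log n).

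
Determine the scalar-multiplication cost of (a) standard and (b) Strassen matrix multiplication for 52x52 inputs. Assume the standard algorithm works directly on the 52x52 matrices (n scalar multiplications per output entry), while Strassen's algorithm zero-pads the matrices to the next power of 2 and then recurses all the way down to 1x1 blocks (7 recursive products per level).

Matrix multiplication for 52x52 matrices:

Strassen's algorithm requires power-of-2 dimensions. Pad 52x52 to 64x64 (next power of 2).

Standard algorithm: 52^3 = 140608 multiplications
Strassen's algorithm: 7^(log2(64)) = 7^6 = 117649 multiplications
Savings: 140608 - 117649 = 22959 multiplications

Standard: 140608 multiplications (52^3). Strassen: 117649 multiplications (7^6, after padding to 64x64). Strassen reduces 8 recursive multiplications to 7 at each level.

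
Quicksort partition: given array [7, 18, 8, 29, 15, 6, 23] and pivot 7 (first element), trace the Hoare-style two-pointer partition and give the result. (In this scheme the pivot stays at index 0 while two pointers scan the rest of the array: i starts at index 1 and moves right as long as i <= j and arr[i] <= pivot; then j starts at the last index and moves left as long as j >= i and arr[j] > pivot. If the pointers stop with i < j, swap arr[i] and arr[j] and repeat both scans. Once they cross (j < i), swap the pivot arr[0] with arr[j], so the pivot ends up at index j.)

Hoare-style two-pointer partition with pivot = 7:

Initial array: [7, 18, 8, 29, 15, 6, 23]

Pointers start at i = 1, j = 6.
i stops at index 1 (arr[1]=18 > 7), j stops at index 5 (arr[5]=6 <= 7): swap arr[1] and arr[5], array becomes [7, 6, 8, 29, 15, 18, 23]
i ends at 2, j ends at 1: the pointers have crossed (j < i), so scanning stops.

Swap pivot arr[0] with arr[1] to place pivot at position 1: [6, 7, 8, 29, 15, 18, 23]
Pivot position: 1

After partitioning with pivot 7, the array becomes [6, 7, 8, 29, 15, 18, 23]. The pivot is placed at index 1. All elements to the left of the pivot are <= 7, and all elements to the right are > 7.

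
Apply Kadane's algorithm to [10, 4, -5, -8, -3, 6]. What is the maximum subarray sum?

Using Kadane's algorithm on [10, 4, -5, -8, -3, 6]:

Scanning through the array:
Position 1 (value 4): max_ending_here = 14, max_so_far = 14
Position 2 (value -5): max_ending_here = 9, max_so_far = 14
Position 3 (value -8): max_ending_here = 1, max_so_far = 14
Position 4 (value -3): max_ending_here = -2, max_so_far = 14
Position 5 (value 6): max_ending_here = 6, max_so_far = 14

Maximum subarray: [10, 4]
Maximum sum: 14

The maximum subarray is [10, 4] with sum 14. This subarray runs from index 0 to index 1.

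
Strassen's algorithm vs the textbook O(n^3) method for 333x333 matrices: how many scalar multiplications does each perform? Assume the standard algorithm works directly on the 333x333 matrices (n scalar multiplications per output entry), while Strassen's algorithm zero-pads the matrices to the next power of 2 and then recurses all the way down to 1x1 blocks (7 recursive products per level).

Matrix multiplication for 333x333 matrices:

Strassen's algorithm requires power-of-2 dimensions. Pad 333x333 to 512x512 (next power of 2).

Standard algorithm: 333^3 = 36926037 multiplications
Strassen's algorithm: 7^(log2(512)) = 7^9 = 40353607 multiplications
Difference: 36926037 - 40353607 = -3427570 (Strassen uses MORE here due to padding overhead — for small or just-over-power-of-2 n, padding can outweigh the per-level savings)

Standard: 36926037 multiplications (333^3). Strassen: 40353607 multiplications (7^9, after padding to 512x512). Strassen reduces 8 recursive multiplications to 7 at each level.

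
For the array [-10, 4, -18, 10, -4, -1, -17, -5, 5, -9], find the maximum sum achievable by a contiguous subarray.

Using Kadane's algorithm on [-10, 4, -18, 10, -4, -1, -17, -5, 5, -9]:

Scanning through the array:
Position 1 (value 4): max_ending_here = 4, max_so_far = 4
Position 2 (value -18): max_ending_here = -14, max_so_far = 4
Position 3 (value 10): max_ending_here = 10, max_so_far = 10
Position 4 (value -4): max_ending_here = 6, max_so_far = 10
Position 5 (value -1): max_ending_here = 5, max_so_far = 10
Position 6 (value -17): max_ending_here = -12, max_so_far = 10
Position 7 (value -5): max_ending_here = -5, max_so_far = 10
Position 8 (value 5): max_ending_here = 5, max_so_far = 10
Position 9 (value -9): max_ending_here = -4, max_so_far = 10

Maximum subarray: [10]
Maximum sum: 10

The maximum subarray is [10] with sum 10. This subarray runs from index 3 to index 3.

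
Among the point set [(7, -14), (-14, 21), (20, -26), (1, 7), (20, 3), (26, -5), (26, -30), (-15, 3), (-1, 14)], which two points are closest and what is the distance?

Computing all pairwise distances among 9 points:

d((7, -14), (-14, 21)) = 40.8167
d((7, -14), (20, -26)) = 17.6918
d((7, -14), (1, 7)) = 21.8403
d((7, -14), (20, 3)) = 21.4009
d((7, -14), (26, -5)) = 21.0238
d((7, -14), (26, -30)) = 24.8395
d((7, -14), (-15, 3)) = 27.8029
d((7, -14), (-1, 14)) = 29.1204
d((-14, 21), (20, -26)) = 58.0086
d((-14, 21), (1, 7)) = 20.5183
d((-14, 21), (20, 3)) = 38.4708
d((-14, 21), (26, -5)) = 47.7074
d((-14, 21), (26, -30)) = 64.8151
d((-14, 21), (-15, 3)) = 18.0278
d((-14, 21), (-1, 14)) = 14.7648
d((20, -26), (1, 7)) = 38.0789
d((20, -26), (20, 3)) = 29.0
d((20, -26), (26, -5)) = 21.8403
d((20, -26), (26, -30)) = 7.2111 <-- minimum
d((20, -26), (-15, 3)) = 45.4533
d((20, -26), (-1, 14)) = 45.1774
d((1, 7), (20, 3)) = 19.4165
d((1, 7), (26, -5)) = 27.7308
d((1, 7), (26, -30)) = 44.6542
d((1, 7), (-15, 3)) = 16.4924
d((1, 7), (-1, 14)) = 7.2801
d((20, 3), (26, -5)) = 10.0
d((20, 3), (26, -30)) = 33.541
d((20, 3), (-15, 3)) = 35.0
d((20, 3), (-1, 14)) = 23.7065
d((26, -5), (26, -30)) = 25.0
d((26, -5), (-15, 3)) = 41.7732
d((26, -5), (-1, 14)) = 33.0151
d((26, -30), (-15, 3)) = 52.6308
d((26, -30), (-1, 14)) = 51.6236
d((-15, 3), (-1, 14)) = 17.8045

Closest pair: (20, -26) and (26, -30) with distance 7.2111

The closest pair is (20, -26) and (26, -30) with Euclidean distance 7.2111. For 9 points, brute-force pairwise comparison is shown above. For large n, the divide-and-conquer algorithm (sort by x, recurse on halves, check the dividing strip) achieves O(n log n).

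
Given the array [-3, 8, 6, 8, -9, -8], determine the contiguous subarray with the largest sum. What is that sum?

Using Kadane's algorithm on [-3, 8, 6, 8, -9, -8]:

Scanning through the array:
Position 1 (value 8): max_ending_here = 8, max_so_far = 8
Position 2 (value 6): max_ending_here = 14, max_so_far = 14
Position 3 (value 8): max_ending_here = 22, max_so_far = 22
Position 4 (value -9): max_ending_here = 13, max_so_far = 22
Position 5 (value -8): max_ending_here = 5, max_so_far = 22

Maximum subarray: [8, 6, 8]
Maximum sum: 22

The maximum subarray is [8, 6, 8] with sum 22. This subarray runs from index 1 to index 3.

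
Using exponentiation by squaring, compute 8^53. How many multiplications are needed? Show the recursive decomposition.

Computing 8^53 by squaring (build up from 8^1; each line after the first costs one multiplication):

8^1 = 8
8^2 = (8^1)^2 = 8^2 = 64
8^3 = 8 * 8^2 = 8 * 64 = 512
8^6 = (8^3)^2 = 512^2 = 262144
8^12 = (8^6)^2 = 262144^2 = 68719476736
8^13 = 8 * 8^12 = 8 * 68719476736 = 549755813888
8^26 = (8^13)^2 = 549755813888^2 = 302231454903657293676544
8^52 = (8^26)^2 = 302231454903657293676544^2 = 91343852333181432387730302044767688728495783936
8^53 = 8 * 8^52 = 8 * 91343852333181432387730302044767688728495783936 = 730750818665451459101842416358141509827966271488

Result: 730750818665451459101842416358141509827966271488
Multiplications needed: 8 (8 lines after 8^1)

8^53 = 730750818665451459101842416358141509827966271488. Using exponentiation by squaring, this requires 8 multiplications. The key idea: if the exponent is even, square the half-power; if odd, multiply by the base once.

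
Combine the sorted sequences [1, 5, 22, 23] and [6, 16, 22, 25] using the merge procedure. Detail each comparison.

Merging process:

Compare 1 vs 6: take 1 from left. Merged: [1]
Compare 5 vs 6: take 5 from left. Merged: [1, 5]
Compare 22 vs 6: take 6 from right. Merged: [1, 5, 6]
Compare 22 vs 16: take 16 from right. Merged: [1, 5, 6, 16]
Compare 22 vs 22: take 22 from left. Merged: [1, 5, 6, 16, 22]
Compare 23 vs 22: take 22 from right. Merged: [1, 5, 6, 16, 22, 22]
Compare 23 vs 25: take 23 from left. Merged: [1, 5, 6, 16, 22, 22, 23]
Append remaining from right: [25]. Merged: [1, 5, 6, 16, 22, 22, 23, 25]

Final merged array: [1, 5, 6, 16, 22, 22, 23, 25]
Total comparisons: 7

The merged array is [1, 5, 6, 16, 22, 22, 23, 25], requiring 7 comparisons. The merge step runs in O(n) time where n is the total number of elements.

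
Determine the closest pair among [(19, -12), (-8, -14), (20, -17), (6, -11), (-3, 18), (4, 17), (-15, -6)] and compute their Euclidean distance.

Computing all pairwise distances among 7 points:

d((19, -12), (-8, -14)) = 27.074
d((19, -12), (20, -17)) = 5.099 <-- minimum
d((19, -12), (6, -11)) = 13.0384
d((19, -12), (-3, 18)) = 37.2022
d((19, -12), (4, 17)) = 32.6497
d((19, -12), (-15, -6)) = 34.5254
d((-8, -14), (20, -17)) = 28.1603
d((-8, -14), (6, -11)) = 14.3178
d((-8, -14), (-3, 18)) = 32.3883
d((-8, -14), (4, 17)) = 33.2415
d((-8, -14), (-15, -6)) = 10.6301
d((20, -17), (6, -11)) = 15.2315
d((20, -17), (-3, 18)) = 41.8808
d((20, -17), (4, 17)) = 37.5766
d((20, -17), (-15, -6)) = 36.6879
d((6, -11), (-3, 18)) = 30.3645
d((6, -11), (4, 17)) = 28.0713
d((6, -11), (-15, -6)) = 21.587
d((-3, 18), (4, 17)) = 7.0711
d((-3, 18), (-15, -6)) = 26.8328
d((4, 17), (-15, -6)) = 29.8329

Closest pair: (19, -12) and (20, -17) with distance 5.099

The closest pair is (19, -12) and (20, -17) with Euclidean distance 5.099. For 7 points, brute-force pairwise comparison is shown above. For large n, the divide-and-conquer algorithm (sort by x, recurse on halves, check the dividing strip) achieves O(n log n).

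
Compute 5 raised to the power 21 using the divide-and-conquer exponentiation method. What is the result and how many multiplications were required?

Computing 5^21 by squaring (build up from 5^1; each line after the first costs one multiplication):

5^1 = 5
5^2 = (5^1)^2 = 5^2 = 25
5^4 = (5^2)^2 = 25^2 = 625
5^5 = 5 * 5^4 = 5 * 625 = 3125
5^10 = (5^5)^2 = 3125^2 = 9765625
5^20 = (5^10)^2 = 9765625^2 = 95367431640625
5^21 = 5 * 5^20 = 5 * 95367431640625 = 476837158203125

Result: 476837158203125
Multiplications needed: 6 (6 lines after 5^1)

5^21 = 476837158203125. Using exponentiation by squaring, this requires 6 multiplications. The key idea: if the exponent is even, square the half-power; if odd, multiply by the base once.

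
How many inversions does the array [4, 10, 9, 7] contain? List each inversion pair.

Finding inversions in [4, 10, 9, 7]:

(1, 2): arr[1]=10 > arr[2]=9
(1, 3): arr[1]=10 > arr[3]=7
(2, 3): arr[2]=9 > arr[3]=7

Total inversions: 3

The array has 3 inversion(s): (1,2), (1,3), (2,3). Each pair (i,j) satisfies i < j and arr[i] > arr[j].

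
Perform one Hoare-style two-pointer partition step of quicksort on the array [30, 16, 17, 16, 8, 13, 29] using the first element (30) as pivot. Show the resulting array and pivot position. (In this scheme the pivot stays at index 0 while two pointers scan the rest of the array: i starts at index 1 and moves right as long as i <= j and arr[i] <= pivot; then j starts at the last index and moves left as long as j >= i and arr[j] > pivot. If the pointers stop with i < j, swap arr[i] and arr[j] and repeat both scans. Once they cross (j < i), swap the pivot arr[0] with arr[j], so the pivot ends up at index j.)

Hoare-style two-pointer partition with pivot = 30:

Initial array: [30, 16, 17, 16, 8, 13, 29]

Pointers start at i = 1, j = 6.
i ends at 7, j ends at 6: the pointers have crossed (j < i), so scanning stops.

Swap pivot arr[0] with arr[6] to place pivot at position 6: [29, 16, 17, 16, 8, 13, 30]
Pivot position: 6

After partitioning with pivot 30, the array becomes [29, 16, 17, 16, 8, 13, 30]. The pivot is placed at index 6. All elements to the left of the pivot are <= 30, and all elements to the right are > 30.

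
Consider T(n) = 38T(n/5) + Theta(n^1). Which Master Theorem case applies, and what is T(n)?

Master Theorem for T(n) = 38T(n/5) + O(n^1):

a = 38, b = 5, c = 1
log_b(a) = log_5(38) = 2.2602

Case 1: c = 1 < log_5(38) = 2.2602
T(n) = O(n^(log_5 38))

For T(n) = 38T(n/5) + O(n^1): log_5(38) = 2.2602. This is Case 1 of the Master Theorem (c < log_b(a), work dominated by leaves), giving O(n^(log_5 38)).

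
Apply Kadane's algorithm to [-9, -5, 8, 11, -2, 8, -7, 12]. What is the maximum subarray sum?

Using Kadane's algorithm on [-9, -5, 8, 11, -2, 8, -7, 12]:

Scanning through the array:
Position 1 (value -5): max_ending_here = -5, max_so_far = -5
Position 2 (value 8): max_ending_here = 8, max_so_far = 8
Position 3 (value 11): max_ending_here = 19, max_so_far = 19
Position 4 (value -2): max_ending_here = 17, max_so_far = 19
Position 5 (value 8): max_ending_here = 25, max_so_far = 25
Position 6 (value -7): max_ending_here = 18, max_so_far = 25
Position 7 (value 12): max_ending_here = 30, max_so_far = 30

Maximum subarray: [8, 11, -2, 8, -7, 12]
Maximum sum: 30

The maximum subarray is [8, 11, -2, 8, -7, 12] with sum 30. This subarray runs from index 2 to index 7.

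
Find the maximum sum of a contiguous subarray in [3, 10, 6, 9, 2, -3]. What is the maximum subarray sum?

Using Kadane's algorithm on [3, 10, 6, 9, 2, -3]:

Scanning through the array:
Position 1 (value 10): max_ending_here = 13, max_so_far = 13
Position 2 (value 6): max_ending_here = 19, max_so_far = 19
Position 3 (value 9): max_ending_here = 28, max_so_far = 28
Position 4 (value 2): max_ending_here = 30, max_so_far = 30
Position 5 (value -3): max_ending_here = 27, max_so_far = 30

Maximum subarray: [3, 10, 6, 9, 2]
Maximum sum: 30

The maximum subarray is [3, 10, 6, 9, 2] with sum 30. This subarray runs from index 0 to index 4.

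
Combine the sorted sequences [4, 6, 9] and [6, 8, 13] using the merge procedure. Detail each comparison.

Merging process:

Compare 4 vs 6: take 4 from left. Merged: [4]
Compare 6 vs 6: take 6 from left. Merged: [4, 6]
Compare 9 vs 6: take 6 from right. Merged: [4, 6, 6]
Compare 9 vs 8: take 8 from right. Merged: [4, 6, 6, 8]
Compare 9 vs 13: take 9 from left. Merged: [4, 6, 6, 8, 9]
Append remaining from right: [13]. Merged: [4, 6, 6, 8, 9, 13]

Final merged array: [4, 6, 6, 8, 9, 13]
Total comparisons: 5

The merged array is [4, 6, 6, 8, 9, 13], requiring 5 comparisons. The merge step runs in O(n) time where n is the total number of elements.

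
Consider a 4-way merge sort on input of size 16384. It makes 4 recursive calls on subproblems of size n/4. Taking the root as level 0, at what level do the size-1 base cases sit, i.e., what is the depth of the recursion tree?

For divide and conquer with division factor 4:

Problem sizes at each level:
Level 0: 16384
Level 1: 4096
Level 2: 1024
Level 3: 256
Level 4: 64
Level 5: 16
Level 6: 4
Level 7: 1

The root is level 0 and the size-1 base case is level 7 (the tree spans levels 0 through 7, i.e. 8 levels counting the root), so the depth is the number of divisions: log_4(16384) = 7

The recursion tree depth is log_4(16384) = 7. At each level, the problem size is divided by 4, so it takes 7 divisions to reduce to a base case of size 1. The algorithm makes 4 recursive calls at each level.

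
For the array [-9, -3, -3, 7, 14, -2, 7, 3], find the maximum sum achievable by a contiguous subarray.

Using Kadane's algorithm on [-9, -3, -3, 7, 14, -2, 7, 3]:

Scanning through the array:
Position 1 (value -3): max_ending_here = -3, max_so_far = -3
Position 2 (value -3): max_ending_here = -3, max_so_far = -3
Position 3 (value 7): max_ending_here = 7, max_so_far = 7
Position 4 (value 14): max_ending_here = 21, max_so_far = 21
Position 5 (value -2): max_ending_here = 19, max_so_far = 21
Position 6 (value 7): max_ending_here = 26, max_so_far = 26
Position 7 (value 3): max_ending_here = 29, max_so_far = 29

Maximum subarray: [7, 14, -2, 7, 3]
Maximum sum: 29

The maximum subarray is [7, 14, -2, 7, 3] with sum 29. This subarray runs from index 3 to index 7.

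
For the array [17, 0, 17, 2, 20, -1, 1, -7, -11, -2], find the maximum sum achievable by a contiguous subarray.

Using Kadane's algorithm on [17, 0, 17, 2, 20, -1, 1, -7, -11, -2]:

Scanning through the array:
Position 1 (value 0): max_ending_here = 17, max_so_far = 17
Position 2 (value 17): max_ending_here = 34, max_so_far = 34
Position 3 (value 2): max_ending_here = 36, max_so_far = 36
Position 4 (value 20): max_ending_here = 56, max_so_far = 56
Position 5 (value -1): max_ending_here = 55, max_so_far = 56
Position 6 (value 1): max_ending_here = 56, max_so_far = 56
Position 7 (value -7): max_ending_here = 49, max_so_far = 56
Position 8 (value -11): max_ending_here = 38, max_so_far = 56
Position 9 (value -2): max_ending_here = 36, max_so_far = 56

Maximum subarray: [17, 0, 17, 2, 20]
Maximum sum: 56

The maximum subarray is [17, 0, 17, 2, 20] with sum 56. This subarray runs from index 0 to index 4.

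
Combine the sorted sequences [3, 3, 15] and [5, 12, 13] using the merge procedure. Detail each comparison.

Merging process:

Compare 3 vs 5: take 3 from left. Merged: [3]
Compare 3 vs 5: take 3 from left. Merged: [3, 3]
Compare 15 vs 5: take 5 from right. Merged: [3, 3, 5]
Compare 15 vs 12: take 12 from right. Merged: [3, 3, 5, 12]
Compare 15 vs 13: take 13 from right. Merged: [3, 3, 5, 12, 13]
Append remaining from left: [15]. Merged: [3, 3, 5, 12, 13, 15]

Final merged array: [3, 3, 5, 12, 13, 15]
Total comparisons: 5

The merged array is [3, 3, 5, 12, 13, 15], requiring 5 comparisons. The merge step runs in O(n) time where n is the total number of elements.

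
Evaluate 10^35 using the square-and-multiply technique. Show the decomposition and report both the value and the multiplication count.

Computing 10^35 by squaring (build up from 10^1; each line after the first costs one multiplication):

10^1 = 10
10^2 = (10^1)^2 = 10^2 = 100
10^4 = (10^2)^2 = 100^2 = 10000
10^8 = (10^4)^2 = 10000^2 = 100000000
10^16 = (10^8)^2 = 100000000^2 = 10000000000000000
10^17 = 10 * 10^16 = 10 * 10000000000000000 = 100000000000000000
10^34 = (10^17)^2 = 100000000000000000^2 = 10000000000000000000000000000000000
10^35 = 10 * 10^34 = 10 * 10000000000000000000000000000000000 = 100000000000000000000000000000000000

Result: 100000000000000000000000000000000000
Multiplications needed: 7 (7 lines after 10^1)

10^35 = 100000000000000000000000000000000000. Using exponentiation by squaring, this requires 7 multiplications. The key idea: if the exponent is even, square the half-power; if odd, multiply by the base once.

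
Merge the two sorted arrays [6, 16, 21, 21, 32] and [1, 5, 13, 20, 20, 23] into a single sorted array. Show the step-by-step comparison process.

Merging process:

Compare 6 vs 1: take 1 from right. Merged: [1]
Compare 6 vs 5: take 5 from right. Merged: [1, 5]
Compare 6 vs 13: take 6 from left. Merged: [1, 5, 6]
Compare 16 vs 13: take 13 from right. Merged: [1, 5, 6, 13]
Compare 16 vs 20: take 16 from left. Merged: [1, 5, 6, 13, 16]
Compare 21 vs 20: take 20 from right. Merged: [1, 5, 6, 13, 16, 20]
Compare 21 vs 20: take 20 from right. Merged: [1, 5, 6, 13, 16, 20, 20]
Compare 21 vs 23: take 21 from left. Merged: [1, 5, 6, 13, 16, 20, 20, 21]
Compare 21 vs 23: take 21 from left. Merged: [1, 5, 6, 13, 16, 20, 20, 21, 21]
Compare 32 vs 23: take 23 from right. Merged: [1, 5, 6, 13, 16, 20, 20, 21, 21, 23]
Append remaining from left: [32]. Merged: [1, 5, 6, 13, 16, 20, 20, 21, 21, 23, 32]

Final merged array: [1, 5, 6, 13, 16, 20, 20, 21, 21, 23, 32]
Total comparisons: 10

The merged array is [1, 5, 6, 13, 16, 20, 20, 21, 21, 23, 32], requiring 10 comparisons. The merge step runs in O(n) time where n is the total number of elements.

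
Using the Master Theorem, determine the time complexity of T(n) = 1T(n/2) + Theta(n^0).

Master Theorem for T(n) = 1T(n/2) + O(n^0):

a = 1, b = 2, c = 0
log_b(a) = log_2(1) = 0.0000

Case 2: c = 0 = log_2(1) = 0.0000
T(n) = O(n^0 log n) = O(log n)

For T(n) = 1T(n/2) + O(n^0): log_2(1) = 0.0000. This is Case 2 of the Master Theorem (c = log_b(a), equal work at all levels), giving O(log n).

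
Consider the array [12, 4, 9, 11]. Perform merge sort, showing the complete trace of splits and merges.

Merge sort trace:

Split: [12, 4, 9, 11] -> [12, 4] and [9, 11]
  Split: [12, 4] -> [12] and [4]
  Merge: [12] + [4] -> [4, 12]
  Split: [9, 11] -> [9] and [11]
  Merge: [9] + [11] -> [9, 11]
Merge: [4, 12] + [9, 11] -> [4, 9, 11, 12]

Final sorted array: [4, 9, 11, 12]

The merge sort proceeds by recursively splitting the array and merging sorted halves.
After all merges, the sorted array is [4, 9, 11, 12].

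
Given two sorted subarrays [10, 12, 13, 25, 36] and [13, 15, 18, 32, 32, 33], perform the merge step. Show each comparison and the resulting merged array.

Merging process:

Compare 10 vs 13: take 10 from left. Merged: [10]
Compare 12 vs 13: take 12 from left. Merged: [10, 12]
Compare 13 vs 13: take 13 from left. Merged: [10, 12, 13]
Compare 25 vs 13: take 13 from right. Merged: [10, 12, 13, 13]
Compare 25 vs 15: take 15 from right. Merged: [10, 12, 13, 13, 15]
Compare 25 vs 18: take 18 from right. Merged: [10, 12, 13, 13, 15, 18]
Compare 25 vs 32: take 25 from left. Merged: [10, 12, 13, 13, 15, 18, 25]
Compare 36 vs 32: take 32 from right. Merged: [10, 12, 13, 13, 15, 18, 25, 32]
Compare 36 vs 32: take 32 from right. Merged: [10, 12, 13, 13, 15, 18, 25, 32, 32]
Compare 36 vs 33: take 33 from right. Merged: [10, 12, 13, 13, 15, 18, 25, 32, 32, 33]
Append remaining from left: [36]. Merged: [10, 12, 13, 13, 15, 18, 25, 32, 32, 33, 36]

Final merged array: [10, 12, 13, 13, 15, 18, 25, 32, 32, 33, 36]
Total comparisons: 10

The merged array is [10, 12, 13, 13, 15, 18, 25, 32, 32, 33, 36], requiring 10 comparisons. The merge step runs in O(n) time where n is the total number of elements.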